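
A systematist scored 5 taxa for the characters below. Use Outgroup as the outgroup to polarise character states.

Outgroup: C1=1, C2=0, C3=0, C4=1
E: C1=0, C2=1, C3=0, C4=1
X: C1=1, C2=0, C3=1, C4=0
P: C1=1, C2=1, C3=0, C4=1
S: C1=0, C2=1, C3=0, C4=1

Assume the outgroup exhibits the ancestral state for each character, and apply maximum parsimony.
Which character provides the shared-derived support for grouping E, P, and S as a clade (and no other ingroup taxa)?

C2

Character polarity is set by the outgroup: the derived state is whichever differs from the outgroup's state, so for C1, C4 the derived state is '0', and for the remaining characters it is '1'.
Only E and S show the derived state '0' for C1, supporting them as a clade.
Only E, P, and S show the derived state '1' for C2, supporting them as a clade.
C3: derived state '1' in X only — an autapomorphy, so it tells us nothing about relationships among taxa.
C4 (derived state '0') is unique to X (autapomorphy; uninformative for grouping).
Most parsimonious ingroup topology: (((E,S),P),X).
The clade {E, P, S} is supported by C2: its derived state '1' occurs in exactly those taxa and in no other taxon (including the outgroup).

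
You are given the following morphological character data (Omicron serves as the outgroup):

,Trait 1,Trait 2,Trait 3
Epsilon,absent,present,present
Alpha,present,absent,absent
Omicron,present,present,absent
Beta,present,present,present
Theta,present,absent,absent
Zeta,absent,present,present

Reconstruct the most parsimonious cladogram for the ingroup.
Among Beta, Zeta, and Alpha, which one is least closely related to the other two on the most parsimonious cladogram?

Alpha

Character polarity is set by the outgroup: the derived state is whichever differs from the outgroup's state, so for Trait 1, Trait 2 the derived state is 'absent', and for the remaining characters it is 'present'.
Trait 1: derived state 'absent' in Epsilon and Zeta only — synapomorphy for {Epsilon, Zeta}.
Only Alpha and Theta show the derived state 'absent' for Trait 2, supporting them as a clade.
Trait 3: derived state 'present' in Beta, Epsilon, and Zeta only — synapomorphy for {Beta, Epsilon, Zeta}.
Most parsimonious ingroup topology: ((Theta,Alpha),((Zeta,Epsilon),Beta)).
Zeta and Beta share a more recent common ancestor with each other than either does with Alpha, so Alpha is the least closely related of the three.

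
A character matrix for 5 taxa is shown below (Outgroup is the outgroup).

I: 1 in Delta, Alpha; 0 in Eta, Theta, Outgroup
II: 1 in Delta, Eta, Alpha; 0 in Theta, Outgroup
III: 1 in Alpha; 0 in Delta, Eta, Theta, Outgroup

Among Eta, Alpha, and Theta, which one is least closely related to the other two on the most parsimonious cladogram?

The outgroup has state '0' for every character, so '1' is the derived state throughout.
I (derived state '1') is shared by Alpha and Delta — a synapomorphy uniting that clade.
II (derived state '1') is shared by Alpha, Delta, and Eta — a synapomorphy uniting that clade.
III (derived state '1') is unique to Alpha (autapomorphy; uninformative for grouping).
Most parsimonious ingroup topology: (((Alpha,Delta),Eta),Theta).
Eta and Alpha share a more recent common ancestor with each other than either does with Theta, so Theta is the least closely related of the three.

Theta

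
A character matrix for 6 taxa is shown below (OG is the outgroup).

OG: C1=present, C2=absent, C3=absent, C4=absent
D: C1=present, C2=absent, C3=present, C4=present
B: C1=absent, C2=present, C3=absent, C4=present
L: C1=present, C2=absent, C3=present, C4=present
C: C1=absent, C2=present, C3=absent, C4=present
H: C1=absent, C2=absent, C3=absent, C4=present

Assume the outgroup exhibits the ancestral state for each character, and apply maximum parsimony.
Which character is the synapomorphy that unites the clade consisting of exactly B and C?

C2

Character polarity is set by the outgroup: the derived state is whichever differs from the outgroup's state, so for C1 the derived state is 'absent', and for the remaining characters it is 'present'.
C1: derived state 'absent' in B, C, and H only — synapomorphy for {B, C, H}.
C2 (derived state 'present') is shared by B and C — a synapomorphy uniting that clade.
C3 (derived state 'present') is shared by D and L — a synapomorphy uniting that clade.
All ingroup taxa share the derived state 'present' for C4; it defines the ingroup but does not resolve relationships within it.
Most parsimonious ingroup topology: ((D,L),((B,C),H)).
The clade {B, C} is supported by C2: its derived state 'present' occurs in exactly those taxa and in no other taxon (including the outgroup).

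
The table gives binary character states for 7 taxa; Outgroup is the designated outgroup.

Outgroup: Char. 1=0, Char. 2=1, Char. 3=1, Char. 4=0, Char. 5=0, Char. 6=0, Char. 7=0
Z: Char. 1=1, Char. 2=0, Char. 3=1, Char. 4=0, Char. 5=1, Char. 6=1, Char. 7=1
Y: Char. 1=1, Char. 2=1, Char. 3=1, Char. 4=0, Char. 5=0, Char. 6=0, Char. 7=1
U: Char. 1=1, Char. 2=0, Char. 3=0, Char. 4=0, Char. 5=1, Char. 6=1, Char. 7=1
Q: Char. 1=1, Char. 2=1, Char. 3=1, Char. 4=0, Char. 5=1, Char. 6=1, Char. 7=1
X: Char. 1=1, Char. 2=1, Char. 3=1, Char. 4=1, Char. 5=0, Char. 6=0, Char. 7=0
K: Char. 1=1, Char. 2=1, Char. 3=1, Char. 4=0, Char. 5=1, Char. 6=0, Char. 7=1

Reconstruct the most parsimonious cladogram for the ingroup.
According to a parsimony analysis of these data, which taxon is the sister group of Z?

Character polarity is set by the outgroup: the derived state is whichever differs from the outgroup's state, so for Char. 2, Char. 3 the derived state is '0', and for the remaining characters it is '1'.
All ingroup taxa share the derived state '1' for Char. 1; it defines the ingroup but does not resolve relationships within it.
Char. 2 (derived state '0') is shared by U and Z — a synapomorphy uniting that clade.
Char. 3 (derived state '0') is unique to U (autapomorphy; uninformative for grouping).
Char. 4: derived state '1' in X only — an autapomorphy, so it tells us nothing about relationships among taxa.
Char. 5: derived state '1' in K, Q, U, and Z only — synapomorphy for {K, Q, U, Z}.
Only Q, U, and Z show the derived state '1' for Char. 6, supporting them as a clade.
Char. 7: derived state '1' in K, Q, U, Y, and Z only — synapomorphy for {K, Q, U, Y, Z}.
Most parsimonious ingroup topology: (((((Z,U),Q),K),Y),X).
Z and U form a cherry on this tree, so they are sister taxa.

U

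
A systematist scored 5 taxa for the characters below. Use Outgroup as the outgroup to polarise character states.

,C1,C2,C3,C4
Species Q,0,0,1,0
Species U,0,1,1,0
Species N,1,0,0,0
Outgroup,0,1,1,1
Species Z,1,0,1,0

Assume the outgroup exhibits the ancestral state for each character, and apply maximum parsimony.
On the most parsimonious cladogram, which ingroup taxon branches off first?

Species U

Character polarity is set by the outgroup: the derived state is whichever differs from the outgroup's state, so for C2, C3, C4 the derived state is '0', and for the remaining characters it is '1'.
C1 (derived state '1') is shared by Species N and Species Z — a synapomorphy uniting that clade.
Only Species N, Species Q, and Species Z show the derived state '0' for C2, supporting them as a clade.
C3: derived state '0' in Species N only — an autapomorphy, so it tells us nothing about relationships among taxa.
All ingroup taxa share the derived state '0' for C4; it defines the ingroup but does not resolve relationships within it.
Most parsimonious ingroup topology: (((Species N,Species Z),Species Q),Species U).
Species U is sister to the clade containing all other ingroup taxa, so it is the earliest-diverging (most basal) ingroup lineage.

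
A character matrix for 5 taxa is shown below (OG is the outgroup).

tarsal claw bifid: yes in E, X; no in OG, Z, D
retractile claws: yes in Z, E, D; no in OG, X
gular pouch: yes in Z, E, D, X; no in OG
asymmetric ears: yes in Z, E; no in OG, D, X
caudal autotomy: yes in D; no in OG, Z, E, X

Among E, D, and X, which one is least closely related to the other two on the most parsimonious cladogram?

The outgroup has state 'no' for every character, so 'yes' is the derived state throughout.
tarsal claw bifid groups E and X, which is incompatible with the clades supported by the remaining characters; treating it as convergent (homoplasy) costs fewer steps than any alternative tree.
retractile claws (derived state 'yes') is shared by D, E, and Z — a synapomorphy uniting that clade.
gular pouch (derived state 'yes') is shared by all ingroup taxa — unites the whole ingroup.
Only E and Z show the derived state 'yes' for asymmetric ears, supporting them as a clade.
caudal autotomy (derived state 'yes') is unique to D (autapomorphy; uninformative for grouping).
Most parsimonious ingroup topology: (X,((Z,E),D)).
D and E share a more recent common ancestor with each other than either does with X, so X is the least closely related of the three.

X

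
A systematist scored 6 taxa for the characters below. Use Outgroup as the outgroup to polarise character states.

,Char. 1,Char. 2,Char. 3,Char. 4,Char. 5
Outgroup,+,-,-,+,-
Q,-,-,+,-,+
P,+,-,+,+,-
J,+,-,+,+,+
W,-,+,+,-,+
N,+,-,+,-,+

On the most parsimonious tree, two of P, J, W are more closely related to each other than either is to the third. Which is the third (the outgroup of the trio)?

P

Character polarity is set by the outgroup: the derived state is whichever differs from the outgroup's state, so for Char. 1, Char. 4 the derived state is '-', and for the remaining characters it is '+'.
Only Q and W show the derived state '-' for Char. 1, supporting them as a clade.
Char. 2: derived state '+' in W only — an autapomorphy, so it tells us nothing about relationships among taxa.
All ingroup taxa share the derived state '+' for Char. 3; it defines the ingroup but does not resolve relationships within it.
Only N, Q, and W show the derived state '-' for Char. 4, supporting them as a clade.
Char. 5 (derived state '+') is shared by J, N, Q, and W — a synapomorphy uniting that clade.
Most parsimonious ingroup topology: ((((Q,W),N),J),P).
W and J share a more recent common ancestor with each other than either does with P, so P is the least closely related of the three.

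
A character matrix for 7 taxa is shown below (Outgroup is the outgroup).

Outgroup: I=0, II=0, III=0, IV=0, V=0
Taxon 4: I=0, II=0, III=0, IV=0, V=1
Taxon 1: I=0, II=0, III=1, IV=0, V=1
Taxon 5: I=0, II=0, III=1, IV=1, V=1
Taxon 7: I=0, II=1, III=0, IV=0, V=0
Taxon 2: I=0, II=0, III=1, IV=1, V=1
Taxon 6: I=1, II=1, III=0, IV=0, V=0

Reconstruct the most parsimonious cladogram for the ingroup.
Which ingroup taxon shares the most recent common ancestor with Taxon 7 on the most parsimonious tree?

The outgroup has state '0' for every character, so '1' is the derived state throughout.
I (derived state '1') is unique to Taxon 6 (autapomorphy; uninformative for grouping).
II (derived state '1') is shared by Taxon 6 and Taxon 7 — a synapomorphy uniting that clade.
III (derived state '1') is shared by Taxon 1, Taxon 2, and Taxon 5 — a synapomorphy uniting that clade.
IV: derived state '1' in Taxon 2 and Taxon 5 only — synapomorphy for {Taxon 2, Taxon 5}.
V (derived state '1') is shared by Taxon 1, Taxon 2, Taxon 4, and Taxon 5 — a synapomorphy uniting that clade.
Most parsimonious ingroup topology: ((Taxon 4,(Taxon 1,(Taxon 5,Taxon 2))),(Taxon 7,Taxon 6)).
Taxon 7 and Taxon 6 form a cherry on this tree, so they are sister taxa.

Taxon 6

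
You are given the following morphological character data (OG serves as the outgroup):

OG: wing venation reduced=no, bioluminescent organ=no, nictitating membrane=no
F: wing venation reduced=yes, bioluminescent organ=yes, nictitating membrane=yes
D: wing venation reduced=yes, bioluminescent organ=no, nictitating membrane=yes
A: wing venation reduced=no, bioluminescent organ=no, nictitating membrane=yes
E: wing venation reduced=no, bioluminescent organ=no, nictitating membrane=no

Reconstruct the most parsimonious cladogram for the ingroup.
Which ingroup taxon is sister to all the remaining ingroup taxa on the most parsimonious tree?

E

The outgroup has state 'no' for every character, so 'yes' is the derived state throughout.
wing venation reduced (derived state 'yes') is shared by D and F — a synapomorphy uniting that clade.
bioluminescent organ (derived state 'yes') is unique to F (autapomorphy; uninformative for grouping).
nictitating membrane (derived state 'yes') is shared by A, D, and F — a synapomorphy uniting that clade.
Most parsimonious ingroup topology: (((F,D),A),E).
E is sister to the clade containing all other ingroup taxa, so it is the earliest-diverging (most basal) ingroup lineage.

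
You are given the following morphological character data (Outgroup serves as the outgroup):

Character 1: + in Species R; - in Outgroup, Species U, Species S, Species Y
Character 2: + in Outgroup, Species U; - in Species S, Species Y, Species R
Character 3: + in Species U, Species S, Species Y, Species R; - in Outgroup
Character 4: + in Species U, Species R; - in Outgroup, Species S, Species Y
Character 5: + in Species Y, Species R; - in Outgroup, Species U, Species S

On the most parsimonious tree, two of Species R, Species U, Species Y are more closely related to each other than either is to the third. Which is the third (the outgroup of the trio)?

Character polarity is set by the outgroup: the derived state is whichever differs from the outgroup's state, so for Character 2 the derived state is '-', and for the remaining characters it is '+'.
Character 1: derived state '+' in Species R only — an autapomorphy, so it tells us nothing about relationships among taxa.
Character 2: derived state '-' in Species R, Species S, and Species Y only — synapomorphy for {Species R, Species S, Species Y}.
All ingroup taxa share the derived state '+' for Character 3; it defines the ingroup but does not resolve relationships within it.
Character 4 (state '+') occurs in Species R and Species U but conflicts with the nesting implied by the other characters — most parsimoniously interpreted as homoplasy.
Character 5 (derived state '+') is shared by Species R and Species Y — a synapomorphy uniting that clade.
Most parsimonious ingroup topology: (Species U,(Species S,(Species Y,Species R))).
Species Y and Species R share a more recent common ancestor with each other than either does with Species U, so Species U is the least closely related of the three.

Species U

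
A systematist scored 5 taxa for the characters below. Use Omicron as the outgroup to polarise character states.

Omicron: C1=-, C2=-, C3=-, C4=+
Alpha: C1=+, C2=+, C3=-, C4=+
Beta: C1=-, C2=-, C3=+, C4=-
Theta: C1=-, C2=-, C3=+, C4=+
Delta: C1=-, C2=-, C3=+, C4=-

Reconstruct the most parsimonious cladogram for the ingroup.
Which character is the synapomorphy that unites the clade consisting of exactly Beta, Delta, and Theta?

Character polarity is set by the outgroup: the derived state is whichever differs from the outgroup's state, so for C4 the derived state is '-', and for the remaining characters it is '+'.
C1 (derived state '+') is unique to Alpha (autapomorphy; uninformative for grouping).
C2: derived state '+' in Alpha only — an autapomorphy, so it tells us nothing about relationships among taxa.
C3: derived state '+' in Beta, Delta, and Theta only — synapomorphy for {Beta, Delta, Theta}.
C4: derived state '-' in Beta and Delta only — synapomorphy for {Beta, Delta}.
Most parsimonious ingroup topology: (Alpha,((Beta,Delta),Theta)).
The clade {Beta, Delta, Theta} is supported by C3: its derived state '+' occurs in exactly those taxa and in no other taxon (including the outgroup).

C3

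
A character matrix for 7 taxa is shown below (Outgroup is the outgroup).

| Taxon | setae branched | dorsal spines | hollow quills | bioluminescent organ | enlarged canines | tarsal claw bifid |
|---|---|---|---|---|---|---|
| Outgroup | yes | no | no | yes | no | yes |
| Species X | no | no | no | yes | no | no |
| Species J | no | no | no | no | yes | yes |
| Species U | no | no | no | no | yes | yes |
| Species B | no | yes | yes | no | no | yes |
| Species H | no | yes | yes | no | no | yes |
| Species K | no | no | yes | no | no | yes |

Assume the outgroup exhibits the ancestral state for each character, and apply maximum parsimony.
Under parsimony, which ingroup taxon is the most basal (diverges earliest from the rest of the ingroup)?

Species X

Character polarity is set by the outgroup: the derived state is whichever differs from the outgroup's state, so for setae branched, bioluminescent organ, tarsal claw bifid the derived state is 'no', and for the remaining characters it is 'yes'.
setae branched (derived state 'no') is shared by all ingroup taxa — unites the whole ingroup.
dorsal spines: derived state 'yes' in Species B and Species H only — synapomorphy for {Species B, Species H}.
hollow quills (derived state 'yes') is shared by Species B, Species H, and Species K — a synapomorphy uniting that clade.
bioluminescent organ (derived state 'no') is shared by Species B, Species H, Species J, Species K, and Species U — a synapomorphy uniting that clade.
Only Species J and Species U show the derived state 'yes' for enlarged canines, supporting them as a clade.
tarsal claw bifid: derived state 'no' in Species X only — an autapomorphy, so it tells us nothing about relationships among taxa.
Most parsimonious ingroup topology: (Species X,((Species J,Species U),((Species B,Species H),Species K))).
Species X is sister to the clade containing all other ingroup taxa, so it is the earliest-diverging (most basal) ingroup lineage.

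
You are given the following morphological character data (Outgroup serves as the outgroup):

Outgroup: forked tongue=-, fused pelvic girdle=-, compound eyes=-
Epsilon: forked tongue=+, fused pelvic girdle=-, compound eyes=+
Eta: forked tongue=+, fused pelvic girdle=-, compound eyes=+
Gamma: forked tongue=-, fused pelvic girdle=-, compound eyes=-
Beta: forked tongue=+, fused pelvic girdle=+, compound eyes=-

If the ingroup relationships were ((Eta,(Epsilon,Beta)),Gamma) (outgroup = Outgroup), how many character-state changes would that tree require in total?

4

Map each character onto ((Eta,(Epsilon,Beta)),Gamma) (rooted by Outgroup) and count the minimum state changes it requires (Fitch parsimony):
forked tongue: 1; fused pelvic girdle: 1; compound eyes: 2.
Total tree length = 4.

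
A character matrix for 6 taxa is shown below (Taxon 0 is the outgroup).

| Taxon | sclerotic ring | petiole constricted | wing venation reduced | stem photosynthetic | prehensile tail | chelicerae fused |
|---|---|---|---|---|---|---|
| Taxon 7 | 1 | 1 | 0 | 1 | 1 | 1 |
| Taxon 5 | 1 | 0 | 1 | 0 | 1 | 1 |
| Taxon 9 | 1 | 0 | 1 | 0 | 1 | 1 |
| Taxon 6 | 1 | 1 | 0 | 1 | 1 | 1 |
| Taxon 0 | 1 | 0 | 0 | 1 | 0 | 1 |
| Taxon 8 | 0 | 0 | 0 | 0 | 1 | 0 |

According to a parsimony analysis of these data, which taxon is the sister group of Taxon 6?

Character polarity is set by the outgroup: the derived state is whichever differs from the outgroup's state, so for sclerotic ring, stem photosynthetic, chelicerae fused the derived state is '0', and for the remaining characters it is '1'.
sclerotic ring (derived state '0') is unique to Taxon 8 (autapomorphy; uninformative for grouping).
petiole constricted: derived state '1' in Taxon 6 and Taxon 7 only — synapomorphy for {Taxon 6, Taxon 7}.
wing venation reduced: derived state '1' in Taxon 5 and Taxon 9 only — synapomorphy for {Taxon 5, Taxon 9}.
stem photosynthetic (derived state '0') is shared by Taxon 5, Taxon 8, and Taxon 9 — a synapomorphy uniting that clade.
All ingroup taxa share the derived state '1' for prehensile tail; it defines the ingroup but does not resolve relationships within it.
chelicerae fused (derived state '0') is unique to Taxon 8 (autapomorphy; uninformative for grouping).
Most parsimonious ingroup topology: ((Taxon 8,(Taxon 5,Taxon 9)),(Taxon 6,Taxon 7)).
Taxon 6 and Taxon 7 form a cherry on this tree, so they are sister taxa.

Taxon 7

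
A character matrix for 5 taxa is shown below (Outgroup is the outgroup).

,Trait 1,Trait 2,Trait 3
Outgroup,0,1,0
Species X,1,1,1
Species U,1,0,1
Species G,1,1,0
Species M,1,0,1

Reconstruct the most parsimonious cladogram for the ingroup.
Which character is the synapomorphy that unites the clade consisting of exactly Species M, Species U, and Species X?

Trait 3

Character polarity is set by the outgroup: the derived state is whichever differs from the outgroup's state, so for Trait 2 the derived state is '0', and for the remaining characters it is '1'.
Trait 1 (derived state '1') is shared by all ingroup taxa — unites the whole ingroup.
Trait 2 (derived state '0') is shared by Species M and Species U — a synapomorphy uniting that clade.
Only Species M, Species U, and Species X show the derived state '1' for Trait 3, supporting them as a clade.
Most parsimonious ingroup topology: ((Species X,(Species U,Species M)),Species G).
The clade {Species M, Species U, Species X} is supported by Trait 3: its derived state '1' occurs in exactly those taxa and in no other taxon (including the outgroup).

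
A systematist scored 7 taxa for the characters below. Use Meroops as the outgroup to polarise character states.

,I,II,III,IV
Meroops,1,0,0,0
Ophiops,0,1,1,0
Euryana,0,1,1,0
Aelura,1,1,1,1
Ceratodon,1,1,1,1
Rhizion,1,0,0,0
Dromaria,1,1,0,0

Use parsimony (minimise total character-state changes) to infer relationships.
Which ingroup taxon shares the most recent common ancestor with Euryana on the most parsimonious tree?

Character polarity is set by the outgroup: the derived state is whichever differs from the outgroup's state, so for I the derived state is '0', and for the remaining characters it is '1'.
Only Euryana and Ophiops show the derived state '0' for I, supporting them as a clade.
II: derived state '1' in Aelura, Ceratodon, Dromaria, Euryana, and Ophiops only — synapomorphy for {Aelura, Ceratodon, Dromaria, Euryana, Ophiops}.
Only Aelura, Ceratodon, Euryana, and Ophiops show the derived state '1' for III, supporting them as a clade.
IV (derived state '1') is shared by Aelura and Ceratodon — a synapomorphy uniting that clade.
Most parsimonious ingroup topology: ((((Ophiops,Euryana),(Aelura,Ceratodon)),Dromaria),Rhizion).
Euryana and Ophiops form a cherry on this tree, so they are sister taxa.

Ophiops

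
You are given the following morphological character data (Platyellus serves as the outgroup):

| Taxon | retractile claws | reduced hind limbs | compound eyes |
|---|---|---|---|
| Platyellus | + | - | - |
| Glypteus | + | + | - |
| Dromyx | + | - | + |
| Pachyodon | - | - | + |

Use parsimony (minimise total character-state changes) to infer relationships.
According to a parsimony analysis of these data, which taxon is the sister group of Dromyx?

Character polarity is set by the outgroup: the derived state is whichever differs from the outgroup's state, so for retractile claws the derived state is '-', and for the remaining characters it is '+'.
retractile claws (derived state '-') is unique to Pachyodon (autapomorphy; uninformative for grouping).
reduced hind limbs: derived state '+' in Glypteus only — an autapomorphy, so it tells us nothing about relationships among taxa.
compound eyes (derived state '+') is shared by Dromyx and Pachyodon — a synapomorphy uniting that clade.
Most parsimonious ingroup topology: (Glypteus,(Dromyx,Pachyodon)).
Dromyx and Pachyodon form a cherry on this tree, so they are sister taxa.

Pachyodon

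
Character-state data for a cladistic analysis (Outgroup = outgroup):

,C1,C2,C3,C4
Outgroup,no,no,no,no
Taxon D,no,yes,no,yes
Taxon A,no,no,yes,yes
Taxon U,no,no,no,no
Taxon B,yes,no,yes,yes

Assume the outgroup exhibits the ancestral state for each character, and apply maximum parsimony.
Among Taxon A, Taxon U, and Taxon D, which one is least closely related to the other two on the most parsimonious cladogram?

Taxon U

The outgroup has state 'no' for every character, so 'yes' is the derived state throughout.
C1 (derived state 'yes') is unique to Taxon B (autapomorphy; uninformative for grouping).
C2 (derived state 'yes') is unique to Taxon D (autapomorphy; uninformative for grouping).
C3 (derived state 'yes') is shared by Taxon A and Taxon B — a synapomorphy uniting that clade.
Only Taxon A, Taxon B, and Taxon D show the derived state 'yes' for C4, supporting them as a clade.
Most parsimonious ingroup topology: ((Taxon D,(Taxon A,Taxon B)),Taxon U).
Taxon A and Taxon D share a more recent common ancestor with each other than either does with Taxon U, so Taxon U is the least closely related of the three.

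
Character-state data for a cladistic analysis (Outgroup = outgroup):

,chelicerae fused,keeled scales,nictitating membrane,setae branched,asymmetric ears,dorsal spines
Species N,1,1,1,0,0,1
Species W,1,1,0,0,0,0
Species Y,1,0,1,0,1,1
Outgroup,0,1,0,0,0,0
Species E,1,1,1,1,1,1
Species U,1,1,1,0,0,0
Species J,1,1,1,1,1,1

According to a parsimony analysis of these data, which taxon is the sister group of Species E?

Character polarity is set by the outgroup: the derived state is whichever differs from the outgroup's state, so for keeled scales the derived state is '0', and for the remaining characters it is '1'.
All ingroup taxa share the derived state '1' for chelicerae fused; it defines the ingroup but does not resolve relationships within it.
keeled scales: derived state '0' in Species Y only — an autapomorphy, so it tells us nothing about relationships among taxa.
nictitating membrane (derived state '1') is shared by Species E, Species J, Species N, Species U, and Species Y — a synapomorphy uniting that clade.
Only Species E and Species J show the derived state '1' for setae branched, supporting them as a clade.
asymmetric ears: derived state '1' in Species E, Species J, and Species Y only — synapomorphy for {Species E, Species J, Species Y}.
dorsal spines: derived state '1' in Species E, Species J, Species N, and Species Y only — synapomorphy for {Species E, Species J, Species N, Species Y}.
Most parsimonious ingroup topology: (Species W,((((Species J,Species E),Species Y),Species N),Species U)).
Species E and Species J form a cherry on this tree, so they are sister taxa.

Species J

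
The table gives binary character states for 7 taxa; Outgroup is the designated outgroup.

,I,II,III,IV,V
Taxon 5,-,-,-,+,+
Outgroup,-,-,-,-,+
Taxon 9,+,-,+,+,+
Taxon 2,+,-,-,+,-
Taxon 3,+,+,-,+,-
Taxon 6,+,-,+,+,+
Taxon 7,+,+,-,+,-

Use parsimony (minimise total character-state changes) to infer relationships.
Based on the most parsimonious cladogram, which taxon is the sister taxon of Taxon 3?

Character polarity is set by the outgroup: the derived state is whichever differs from the outgroup's state, so for V the derived state is '-', and for the remaining characters it is '+'.
Only Taxon 2, Taxon 3, Taxon 6, Taxon 7, and Taxon 9 show the derived state '+' for I, supporting them as a clade.
II (derived state '+') is shared by Taxon 3 and Taxon 7 — a synapomorphy uniting that clade.
Only Taxon 6 and Taxon 9 show the derived state '+' for III, supporting them as a clade.
All ingroup taxa share the derived state '+' for IV; it defines the ingroup but does not resolve relationships within it.
V: derived state '-' in Taxon 2, Taxon 3, and Taxon 7 only — synapomorphy for {Taxon 2, Taxon 3, Taxon 7}.
Most parsimonious ingroup topology: (((Taxon 9,Taxon 6),((Taxon 7,Taxon 3),Taxon 2)),Taxon 5).
Taxon 3 and Taxon 7 form a cherry on this tree, so they are sister taxa.

Taxon 7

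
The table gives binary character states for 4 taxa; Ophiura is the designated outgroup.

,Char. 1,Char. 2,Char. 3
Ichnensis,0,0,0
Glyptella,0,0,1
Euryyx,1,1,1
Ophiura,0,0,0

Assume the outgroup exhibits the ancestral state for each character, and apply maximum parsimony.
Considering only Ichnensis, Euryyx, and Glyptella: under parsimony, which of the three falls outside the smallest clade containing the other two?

Ichnensis

The outgroup has state '0' for every character, so '1' is the derived state throughout.
Char. 1: derived state '1' in Euryyx only — an autapomorphy, so it tells us nothing about relationships among taxa.
Char. 2 (derived state '1') is unique to Euryyx (autapomorphy; uninformative for grouping).
Char. 3: derived state '1' in Euryyx and Glyptella only — synapomorphy for {Euryyx, Glyptella}.
Most parsimonious ingroup topology: ((Euryyx,Glyptella),Ichnensis).
Glyptella and Euryyx share a more recent common ancestor with each other than either does with Ichnensis, so Ichnensis is the least closely related of the three.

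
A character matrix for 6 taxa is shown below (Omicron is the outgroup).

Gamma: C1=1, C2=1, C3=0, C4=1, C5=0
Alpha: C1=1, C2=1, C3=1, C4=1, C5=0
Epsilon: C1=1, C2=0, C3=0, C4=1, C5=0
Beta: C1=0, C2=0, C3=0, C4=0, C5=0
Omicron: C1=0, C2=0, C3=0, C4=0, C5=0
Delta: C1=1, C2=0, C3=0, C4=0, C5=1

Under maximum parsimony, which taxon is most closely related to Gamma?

The outgroup has state '0' for every character, so '1' is the derived state throughout.
C1: derived state '1' in Alpha, Delta, Epsilon, and Gamma only — synapomorphy for {Alpha, Delta, Epsilon, Gamma}.
Only Alpha and Gamma show the derived state '1' for C2, supporting them as a clade.
C3 (derived state '1') is unique to Alpha (autapomorphy; uninformative for grouping).
C4: derived state '1' in Alpha, Epsilon, and Gamma only — synapomorphy for {Alpha, Epsilon, Gamma}.
C5: derived state '1' in Delta only — an autapomorphy, so it tells us nothing about relationships among taxa.
Most parsimonious ingroup topology: (Beta,(((Alpha,Gamma),Epsilon),Delta)).
Gamma and Alpha form a cherry on this tree, so they are sister taxa.

Alpha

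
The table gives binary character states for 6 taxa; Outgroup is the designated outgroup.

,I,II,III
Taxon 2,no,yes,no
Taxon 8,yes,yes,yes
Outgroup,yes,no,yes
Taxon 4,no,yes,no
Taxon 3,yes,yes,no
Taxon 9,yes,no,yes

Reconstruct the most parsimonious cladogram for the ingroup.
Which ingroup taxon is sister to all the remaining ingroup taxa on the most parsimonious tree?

Character polarity is set by the outgroup: the derived state is whichever differs from the outgroup's state, so for I, III the derived state is 'no', and for the remaining characters it is 'yes'.
I (derived state 'no') is shared by Taxon 2 and Taxon 4 — a synapomorphy uniting that clade.
II (derived state 'yes') is shared by Taxon 2, Taxon 3, Taxon 4, and Taxon 8 — a synapomorphy uniting that clade.
III: derived state 'no' in Taxon 2, Taxon 3, and Taxon 4 only — synapomorphy for {Taxon 2, Taxon 3, Taxon 4}.
Most parsimonious ingroup topology: ((Taxon 8,((Taxon 2,Taxon 4),Taxon 3)),Taxon 9).
Taxon 9 is sister to the clade containing all other ingroup taxa, so it is the earliest-diverging (most basal) ingroup lineage.

Taxon 9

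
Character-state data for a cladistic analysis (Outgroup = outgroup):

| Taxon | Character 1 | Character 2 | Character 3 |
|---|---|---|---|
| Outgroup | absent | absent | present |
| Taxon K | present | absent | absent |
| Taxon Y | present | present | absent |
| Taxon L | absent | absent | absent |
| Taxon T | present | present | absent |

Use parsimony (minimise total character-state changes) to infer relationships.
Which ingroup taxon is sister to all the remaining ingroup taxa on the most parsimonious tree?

Taxon L

Character polarity is set by the outgroup: the derived state is whichever differs from the outgroup's state, so for Character 3 the derived state is 'absent', and for the remaining characters it is 'present'.
Character 1: derived state 'present' in Taxon K, Taxon T, and Taxon Y only — synapomorphy for {Taxon K, Taxon T, Taxon Y}.
Character 2: derived state 'present' in Taxon T and Taxon Y only — synapomorphy for {Taxon T, Taxon Y}.
Character 3 (derived state 'absent') is shared by all ingroup taxa — unites the whole ingroup.
Most parsimonious ingroup topology: ((Taxon K,(Taxon Y,Taxon T)),Taxon L).
Taxon L is sister to the clade containing all other ingroup taxa, so it is the earliest-diverging (most basal) ingroup lineage.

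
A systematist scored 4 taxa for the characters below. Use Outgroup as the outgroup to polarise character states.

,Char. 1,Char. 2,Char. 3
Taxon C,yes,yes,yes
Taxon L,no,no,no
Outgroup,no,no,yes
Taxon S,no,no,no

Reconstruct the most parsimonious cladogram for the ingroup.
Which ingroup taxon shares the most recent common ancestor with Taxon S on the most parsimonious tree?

Character polarity is set by the outgroup: the derived state is whichever differs from the outgroup's state, so for Char. 3 the derived state is 'no', and for the remaining characters it is 'yes'.
Char. 1: derived state 'yes' in Taxon C only — an autapomorphy, so it tells us nothing about relationships among taxa.
Char. 2 (derived state 'yes') is unique to Taxon C (autapomorphy; uninformative for grouping).
Only Taxon L and Taxon S show the derived state 'no' for Char. 3, supporting them as a clade.
Most parsimonious ingroup topology: ((Taxon L,Taxon S),Taxon C).
Taxon S and Taxon L form a cherry on this tree, so they are sister taxa.

Taxon L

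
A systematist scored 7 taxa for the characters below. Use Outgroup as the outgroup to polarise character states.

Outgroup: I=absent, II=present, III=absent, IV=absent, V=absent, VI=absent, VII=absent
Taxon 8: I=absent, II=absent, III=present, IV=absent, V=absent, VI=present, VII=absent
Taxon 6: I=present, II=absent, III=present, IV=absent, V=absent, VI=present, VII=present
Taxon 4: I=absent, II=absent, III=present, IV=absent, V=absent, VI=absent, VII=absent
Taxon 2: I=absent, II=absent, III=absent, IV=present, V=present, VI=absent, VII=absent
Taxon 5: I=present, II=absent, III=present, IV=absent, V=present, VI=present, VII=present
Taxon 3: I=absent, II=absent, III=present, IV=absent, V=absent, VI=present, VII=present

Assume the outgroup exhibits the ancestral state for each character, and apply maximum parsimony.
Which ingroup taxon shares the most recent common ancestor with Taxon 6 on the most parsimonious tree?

Character polarity is set by the outgroup: the derived state is whichever differs from the outgroup's state, so for II the derived state is 'absent', and for the remaining characters it is 'present'.
I (derived state 'present') is shared by Taxon 5 and Taxon 6 — a synapomorphy uniting that clade.
II (derived state 'absent') is shared by all ingroup taxa — unites the whole ingroup.
Only Taxon 3, Taxon 4, Taxon 5, Taxon 6, and Taxon 8 show the derived state 'present' for III, supporting them as a clade.
IV: derived state 'present' in Taxon 2 only — an autapomorphy, so it tells us nothing about relationships among taxa.
V (state 'present') occurs in Taxon 2 and Taxon 5 but conflicts with the nesting implied by the other characters — most parsimoniously interpreted as homoplasy.
VI (derived state 'present') is shared by Taxon 3, Taxon 5, Taxon 6, and Taxon 8 — a synapomorphy uniting that clade.
VII: derived state 'present' in Taxon 3, Taxon 5, and Taxon 6 only — synapomorphy for {Taxon 3, Taxon 5, Taxon 6}.
Most parsimonious ingroup topology: (((Taxon 8,((Taxon 6,Taxon 5),Taxon 3)),Taxon 4),Taxon 2).
Taxon 6 and Taxon 5 form a cherry on this tree, so they are sister taxa.

Taxon 5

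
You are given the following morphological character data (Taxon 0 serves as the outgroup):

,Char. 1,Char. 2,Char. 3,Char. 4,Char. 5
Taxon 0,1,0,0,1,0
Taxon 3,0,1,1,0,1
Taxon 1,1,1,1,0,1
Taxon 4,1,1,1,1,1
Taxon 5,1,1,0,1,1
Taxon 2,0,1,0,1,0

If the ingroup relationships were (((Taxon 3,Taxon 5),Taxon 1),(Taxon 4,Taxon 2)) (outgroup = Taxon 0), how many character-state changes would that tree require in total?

10

Map each character onto (((Taxon 3,Taxon 5),Taxon 1),(Taxon 4,Taxon 2)) (rooted by Taxon 0) and count the minimum state changes it requires (Fitch parsimony):
Char. 1: 2; Char. 2: 1; Char. 3: 3; Char. 4: 2; Char. 5: 2.
Total tree length = 10.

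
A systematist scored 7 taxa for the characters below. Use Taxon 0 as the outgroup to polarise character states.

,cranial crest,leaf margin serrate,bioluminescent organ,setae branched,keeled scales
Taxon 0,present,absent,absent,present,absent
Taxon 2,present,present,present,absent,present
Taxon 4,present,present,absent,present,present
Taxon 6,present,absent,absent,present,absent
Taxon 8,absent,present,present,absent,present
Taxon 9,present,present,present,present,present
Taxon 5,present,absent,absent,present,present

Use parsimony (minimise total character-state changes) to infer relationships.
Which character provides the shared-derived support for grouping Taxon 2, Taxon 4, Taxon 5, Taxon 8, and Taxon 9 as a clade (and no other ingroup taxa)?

Character polarity is set by the outgroup: the derived state is whichever differs from the outgroup's state, so for cranial crest, setae branched the derived state is 'absent', and for the remaining characters it is 'present'.
cranial crest (derived state 'absent') is unique to Taxon 8 (autapomorphy; uninformative for grouping).
Only Taxon 2, Taxon 4, Taxon 8, and Taxon 9 show the derived state 'present' for leaf margin serrate, supporting them as a clade.
Only Taxon 2, Taxon 8, and Taxon 9 show the derived state 'present' for bioluminescent organ, supporting them as a clade.
setae branched: derived state 'absent' in Taxon 2 and Taxon 8 only — synapomorphy for {Taxon 2, Taxon 8}.
keeled scales: derived state 'present' in Taxon 2, Taxon 4, Taxon 5, Taxon 8, and Taxon 9 only — synapomorphy for {Taxon 2, Taxon 4, Taxon 5, Taxon 8, Taxon 9}.
Most parsimonious ingroup topology: (((((Taxon 2,Taxon 8),Taxon 9),Taxon 4),Taxon 5),Taxon 6).
The clade {Taxon 2, Taxon 4, Taxon 5, Taxon 8, Taxon 9} is supported by keeled scales: its derived state 'present' occurs in exactly those taxa and in no other taxon (including the outgroup).

keeled scales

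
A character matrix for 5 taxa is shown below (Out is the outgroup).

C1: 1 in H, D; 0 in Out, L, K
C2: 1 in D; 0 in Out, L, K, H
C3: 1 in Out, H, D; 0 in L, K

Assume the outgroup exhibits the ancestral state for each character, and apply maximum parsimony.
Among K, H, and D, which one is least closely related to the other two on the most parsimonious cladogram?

K

Character polarity is set by the outgroup: the derived state is whichever differs from the outgroup's state, so for C3 the derived state is '0', and for the remaining characters it is '1'.
Only D and H show the derived state '1' for C1, supporting them as a clade.
C2: derived state '1' in D only — an autapomorphy, so it tells us nothing about relationships among taxa.
Only K and L show the derived state '0' for C3, supporting them as a clade.
Most parsimonious ingroup topology: ((L,K),(H,D)).
H and D share a more recent common ancestor with each other than either does with K, so K is the least closely related of the three.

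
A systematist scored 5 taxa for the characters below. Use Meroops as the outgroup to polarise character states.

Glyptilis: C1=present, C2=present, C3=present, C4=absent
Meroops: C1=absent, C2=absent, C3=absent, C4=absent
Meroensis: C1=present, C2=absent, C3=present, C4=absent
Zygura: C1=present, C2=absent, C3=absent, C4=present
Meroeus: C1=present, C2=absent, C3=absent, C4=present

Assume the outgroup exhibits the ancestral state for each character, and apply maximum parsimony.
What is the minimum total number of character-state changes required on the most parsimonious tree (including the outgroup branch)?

The outgroup has state 'absent' for every character, so 'present' is the derived state throughout.
C1 (derived state 'present') is shared by all ingroup taxa — unites the whole ingroup.
C2 (derived state 'present') is unique to Glyptilis (autapomorphy; uninformative for grouping).
Only Glyptilis and Meroensis show the derived state 'present' for C3, supporting them as a clade.
Only Meroeus and Zygura show the derived state 'present' for C4, supporting them as a clade.
Most parsimonious ingroup topology: ((Meroeus,Zygura),(Meroensis,Glyptilis)).
Changes per character on this tree: C1: 1; C2: 1; C3: 1; C4: 1.
Total = 4.

4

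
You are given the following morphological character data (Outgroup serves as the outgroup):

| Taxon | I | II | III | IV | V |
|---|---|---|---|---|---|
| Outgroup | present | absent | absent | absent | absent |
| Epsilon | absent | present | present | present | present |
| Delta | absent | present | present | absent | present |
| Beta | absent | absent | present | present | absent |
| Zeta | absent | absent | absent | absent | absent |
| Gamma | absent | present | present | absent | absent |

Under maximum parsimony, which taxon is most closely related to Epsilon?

Character polarity is set by the outgroup: the derived state is whichever differs from the outgroup's state, so for I the derived state is 'absent', and for the remaining characters it is 'present'.
All ingroup taxa share the derived state 'absent' for I; it defines the ingroup but does not resolve relationships within it.
Only Delta, Epsilon, and Gamma show the derived state 'present' for II, supporting them as a clade.
Only Beta, Delta, Epsilon, and Gamma show the derived state 'present' for III, supporting them as a clade.
IV (state 'present') occurs in Beta and Epsilon but conflicts with the nesting implied by the other characters — most parsimoniously interpreted as homoplasy.
Only Delta and Epsilon show the derived state 'present' for V, supporting them as a clade.
Most parsimonious ingroup topology: ((((Epsilon,Delta),Gamma),Beta),Zeta).
Epsilon and Delta form a cherry on this tree, so they are sister taxa.

Delta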